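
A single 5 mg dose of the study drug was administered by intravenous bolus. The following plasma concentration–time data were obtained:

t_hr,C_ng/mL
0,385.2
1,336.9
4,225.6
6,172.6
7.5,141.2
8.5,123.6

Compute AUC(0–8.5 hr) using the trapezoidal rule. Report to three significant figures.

AUC = 1970 ng/mL·hr

Trapezoidal AUC_0→8.5:
  [0→1]: (385.2+336.9)/2 × 1 = 361.05
  [1→4]: (336.9+225.6)/2 × 3 = 843.75
  [4→6]: (225.6+172.6)/2 × 2 = 398.2
  [6→7.5]: (172.6+141.2)/2 × 1.5 = 235.35
  [7.5→8.5]: (141.2+123.6)/2 × 1 = 132.4
  Sum = 1970.75 ng/mL·hr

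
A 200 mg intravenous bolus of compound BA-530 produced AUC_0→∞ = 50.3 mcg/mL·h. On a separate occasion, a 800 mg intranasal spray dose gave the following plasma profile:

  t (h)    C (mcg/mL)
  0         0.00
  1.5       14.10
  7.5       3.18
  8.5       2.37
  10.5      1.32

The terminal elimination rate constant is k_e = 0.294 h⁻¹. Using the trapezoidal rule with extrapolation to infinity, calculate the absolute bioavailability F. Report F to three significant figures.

F = 0.365

Trapezoidal AUC_0→10.5 (intranasal spray):
  [0→1.5]: (0.00+14.10)/2 × 1.5 = 10.575
  [1.5→7.5]: (14.10+3.18)/2 × 6 = 51.84
  [7.5→8.5]: (3.18+2.37)/2 × 1 = 2.775
  [8.5→10.5]: (2.37+1.32)/2 × 2 = 3.69
  Sum = 68.88 mcg/mL·h
Tail: C_last/k_e = 1.32/0.294 = 4.490
AUC_0→∞ (intranasal spray) = 68.88 + 4.490 = 73.37 mcg/mL·h
F = (AUC_ev/D_ev)/(AUC_iv/D_iv) = (73.37/800)/(50.3/200) = 0.0917125/0.2515 = 0.3647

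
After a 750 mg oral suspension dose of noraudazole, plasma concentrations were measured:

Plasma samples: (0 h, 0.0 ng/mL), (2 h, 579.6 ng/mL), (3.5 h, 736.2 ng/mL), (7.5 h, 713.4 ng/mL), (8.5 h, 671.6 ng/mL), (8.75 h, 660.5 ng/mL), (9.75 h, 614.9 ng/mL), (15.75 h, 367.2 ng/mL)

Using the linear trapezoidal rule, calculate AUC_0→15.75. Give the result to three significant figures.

AUC = 8910 ng/mL·h

Trapezoidal AUC_0→15.75:
  [0→2]: (0.0+579.6)/2 × 2 = 579.6
  [2→3.5]: (579.6+736.2)/2 × 1.5 = 986.85
  [3.5→7.5]: (736.2+713.4)/2 × 4 = 2899.2
  [7.5→8.5]: (713.4+671.6)/2 × 1 = 692.5
  [8.5→8.75]: (671.6+660.5)/2 × 0.25 = 166.5125
  [8.75→9.75]: (660.5+614.9)/2 × 1 = 637.7
  [9.75→15.75]: (614.9+367.2)/2 × 6 = 2946.3
  Sum = 8908.6625 ng/mL·h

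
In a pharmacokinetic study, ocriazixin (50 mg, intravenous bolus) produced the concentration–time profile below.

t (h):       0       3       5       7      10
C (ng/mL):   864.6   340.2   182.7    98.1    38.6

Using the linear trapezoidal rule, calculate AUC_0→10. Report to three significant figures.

Trapezoidal AUC_0→10:
  [0→3]: (864.6+340.2)/2 × 3 = 1807.2
  [3→5]: (340.2+182.7)/2 × 2 = 522.9
  [5→7]: (182.7+98.1)/2 × 2 = 280.8
  [7→10]: (98.1+38.6)/2 × 3 = 205.05
  Sum = 2815.95 ng/mL·h

AUC = 2820 ng/mL·h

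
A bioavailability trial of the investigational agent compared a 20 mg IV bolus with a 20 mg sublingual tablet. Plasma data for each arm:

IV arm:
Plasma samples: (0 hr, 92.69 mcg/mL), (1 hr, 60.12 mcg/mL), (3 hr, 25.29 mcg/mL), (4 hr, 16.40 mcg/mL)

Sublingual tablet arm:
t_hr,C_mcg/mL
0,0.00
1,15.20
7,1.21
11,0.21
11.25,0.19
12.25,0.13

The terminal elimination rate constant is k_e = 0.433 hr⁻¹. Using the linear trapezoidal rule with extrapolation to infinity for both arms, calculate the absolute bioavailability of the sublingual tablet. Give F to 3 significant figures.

F = 0.273

Trapezoidal AUC_0→4 (IV):
  [0→1]: (92.69+60.12)/2 × 1 = 76.405
  [1→3]: (60.12+25.29)/2 × 2 = 85.41
  [3→4]: (25.29+16.40)/2 × 1 = 20.845
  Sum = 182.66 mcg/mL·hr
IV tail: 16.40/0.433 = 37.875; AUC_iv,0→∞ = 182.66 + 37.875 = 220.535 mcg/mL·hr
Trapezoidal AUC_0→12.25 (sublingual tablet):
  [0→1]: (0.00+15.20)/2 × 1 = 7.6
  [1→7]: (15.20+1.21)/2 × 6 = 49.23
  [7→11]: (1.21+0.21)/2 × 4 = 2.84
  [11→11.25]: (0.21+0.19)/2 × 0.25 = 0.05
  [11.25→12.25]: (0.19+0.13)/2 × 1 = 0.16
  Sum = 59.88 mcg/mL·hr
sublingual tablet tail: 0.13/0.433 = 0.300; AUC_ev,0→∞ = 59.88 + 0.300 = 60.18 mcg/mL·hr
F = (AUC_ev/D_ev)/(AUC_iv/D_iv) = (60.18/20)/(220.535/20) = 3.009/11.02675 = 0.2729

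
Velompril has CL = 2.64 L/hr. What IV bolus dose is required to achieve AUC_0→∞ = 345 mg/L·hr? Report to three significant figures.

Dose = 911 mg

Dose_iv = CL × AUC_0→∞
     = 2.64 × 345 = 910.8 mg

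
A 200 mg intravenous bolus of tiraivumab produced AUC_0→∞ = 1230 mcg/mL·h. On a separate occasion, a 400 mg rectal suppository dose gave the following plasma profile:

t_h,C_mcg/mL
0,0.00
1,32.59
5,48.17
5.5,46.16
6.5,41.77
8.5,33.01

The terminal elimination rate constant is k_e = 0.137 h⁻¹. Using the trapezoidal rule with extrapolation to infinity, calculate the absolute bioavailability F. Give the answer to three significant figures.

F = 0.228

Trapezoidal AUC_0→8.5 (rectal suppository):
  [0→1]: (0.00+32.59)/2 × 1 = 16.295
  [1→5]: (32.59+48.17)/2 × 4 = 161.52
  [5→5.5]: (48.17+46.16)/2 × 0.5 = 23.5825
  [5.5→6.5]: (46.16+41.77)/2 × 1 = 43.965
  [6.5→8.5]: (41.77+33.01)/2 × 2 = 74.78
  Sum = 320.1425 mcg/mL·h
Tail: C_last/k_e = 33.01/0.137 = 240.949
AUC_0→∞ (rectal suppository) = 320.1425 + 240.949 = 561.0915 mcg/mL·h
F = (AUC_ev/D_ev)/(AUC_iv/D_iv) = (561.0915/400)/(1230/200) = 1.40273/6.15 = 0.2281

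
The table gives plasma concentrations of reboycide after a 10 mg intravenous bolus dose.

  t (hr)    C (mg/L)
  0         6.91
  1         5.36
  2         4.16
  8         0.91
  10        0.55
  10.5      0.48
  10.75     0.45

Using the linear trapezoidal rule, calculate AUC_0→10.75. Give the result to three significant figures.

Trapezoidal AUC_0→10.75:
  [0→1]: (6.91+5.36)/2 × 1 = 6.135
  [1→2]: (5.36+4.16)/2 × 1 = 4.76
  [2→8]: (4.16+0.91)/2 × 6 = 15.21
  [8→10]: (0.91+0.55)/2 × 2 = 1.46
  [10→10.5]: (0.55+0.48)/2 × 0.5 = 0.2575
  [10.5→10.75]: (0.48+0.45)/2 × 0.25 = 0.11625
  Sum = 27.93875 mg/L·hr

AUC = 27.9 mg/L·hr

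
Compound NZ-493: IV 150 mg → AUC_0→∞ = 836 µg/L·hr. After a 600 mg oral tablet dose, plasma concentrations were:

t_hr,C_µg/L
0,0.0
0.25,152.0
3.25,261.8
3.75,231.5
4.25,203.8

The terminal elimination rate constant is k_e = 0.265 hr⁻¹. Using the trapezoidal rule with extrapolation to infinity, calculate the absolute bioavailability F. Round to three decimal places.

F = 0.491

Trapezoidal AUC_0→4.25 (oral tablet):
  [0→0.25]: (0.0+152.0)/2 × 0.25 = 19.0
  [0.25→3.25]: (152.0+261.8)/2 × 3 = 620.7
  [3.25→3.75]: (261.8+231.5)/2 × 0.5 = 123.325
  [3.75→4.25]: (231.5+203.8)/2 × 0.5 = 108.825
  Sum = 871.85 µg/L·hr
Tail: C_last/k_e = 203.8/0.265 = 769.057
AUC_0→∞ (oral tablet) = 871.85 + 769.057 = 1640.907 µg/L·hr
F = (AUC_ev/D_ev)/(AUC_iv/D_iv) = (1640.907/600)/(836/150) = 2.734845/5.57333 = 0.4907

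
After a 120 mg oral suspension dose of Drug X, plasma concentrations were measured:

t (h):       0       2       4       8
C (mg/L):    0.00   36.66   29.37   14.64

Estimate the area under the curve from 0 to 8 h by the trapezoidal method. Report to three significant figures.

AUC = 191 mg/L·h

Trapezoidal AUC_0→8:
  [0→2]: (0.00+36.66)/2 × 2 = 36.66
  [2→4]: (36.66+29.37)/2 × 2 = 66.03
  [4→8]: (29.37+14.64)/2 × 4 = 88.02
  Sum = 190.71 mg/L·h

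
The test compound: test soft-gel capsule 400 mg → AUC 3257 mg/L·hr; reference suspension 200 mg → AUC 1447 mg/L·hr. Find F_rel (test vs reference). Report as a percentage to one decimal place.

F_rel = (AUC_test/D_test) / (AUC_ref/D_ref)
      = (3257/400) / (1447/200)
      = 8.1425 / 7.235 = 1.1254 = 112.54%

F_rel = 112.5%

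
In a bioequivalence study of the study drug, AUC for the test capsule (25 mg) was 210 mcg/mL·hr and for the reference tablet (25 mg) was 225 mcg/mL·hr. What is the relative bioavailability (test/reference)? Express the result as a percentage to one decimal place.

F_rel = (AUC_test/D_test) / (AUC_ref/D_ref)
      = (210/25) / (225/25)
      = 8.4 / 9 = 0.9333 = 93.33%

F_rel = 93.3%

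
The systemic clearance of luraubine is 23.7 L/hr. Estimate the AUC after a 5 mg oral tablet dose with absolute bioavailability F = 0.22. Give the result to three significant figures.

AUC_0→∞ = F × Dose / CL
        = 0.22 × 5 / 23.7 = 0.0464135 mg/L·hr

AUC = 0.0464 mg/L·hr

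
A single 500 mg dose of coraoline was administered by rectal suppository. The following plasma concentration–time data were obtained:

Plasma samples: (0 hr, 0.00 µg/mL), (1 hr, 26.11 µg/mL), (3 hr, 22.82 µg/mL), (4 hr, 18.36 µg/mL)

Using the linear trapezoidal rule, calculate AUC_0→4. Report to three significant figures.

Trapezoidal AUC_0→4:
  [0→1]: (0.00+26.11)/2 × 1 = 13.055
  [1→3]: (26.11+22.82)/2 × 2 = 48.93
  [3→4]: (22.82+18.36)/2 × 1 = 20.59
  Sum = 82.575 µg/mL·hr

AUC = 82.6 µg/mL·hr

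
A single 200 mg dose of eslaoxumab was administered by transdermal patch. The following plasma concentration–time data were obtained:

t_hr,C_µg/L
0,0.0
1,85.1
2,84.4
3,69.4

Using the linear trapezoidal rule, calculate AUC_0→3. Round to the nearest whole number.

Trapezoidal AUC_0→3:
  [0→1]: (0.0+85.1)/2 × 1 = 42.55
  [1→2]: (85.1+84.4)/2 × 1 = 84.75
  [2→3]: (84.4+69.4)/2 × 1 = 76.9
  Sum = 204.2 µg/L·hr

AUC = 204 µg/L·hr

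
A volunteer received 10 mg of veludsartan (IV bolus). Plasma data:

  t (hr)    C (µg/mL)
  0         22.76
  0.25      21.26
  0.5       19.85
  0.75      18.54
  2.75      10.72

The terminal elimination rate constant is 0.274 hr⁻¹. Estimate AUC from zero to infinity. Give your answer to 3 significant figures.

Trapezoidal AUC_0→2.75:
  [0→0.25]: (22.76+21.26)/2 × 0.25 = 5.5025
  [0.25→0.5]: (21.26+19.85)/2 × 0.25 = 5.13875
  [0.5→0.75]: (19.85+18.54)/2 × 0.25 = 4.79875
  [0.75→2.75]: (18.54+10.72)/2 × 2 = 29.26
  Sum = 44.7 µg/mL·hr
Extrapolated tail: C_last / k_e = 10.72 / 0.274 = 39.124
AUC_0→∞ = 44.7 + 39.124 = 83.824 µg/mL·hr

AUC = 83.8 µg/mL·hr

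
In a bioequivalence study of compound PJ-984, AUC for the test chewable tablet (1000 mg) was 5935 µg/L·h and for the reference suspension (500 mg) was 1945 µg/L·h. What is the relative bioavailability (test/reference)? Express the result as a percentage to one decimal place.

F_rel = 152.6%

F_rel = (AUC_test/D_test) / (AUC_ref/D_ref)
      = (5935/1000) / (1945/500)
      = 5.935 / 3.89 = 1.5257 = 152.57%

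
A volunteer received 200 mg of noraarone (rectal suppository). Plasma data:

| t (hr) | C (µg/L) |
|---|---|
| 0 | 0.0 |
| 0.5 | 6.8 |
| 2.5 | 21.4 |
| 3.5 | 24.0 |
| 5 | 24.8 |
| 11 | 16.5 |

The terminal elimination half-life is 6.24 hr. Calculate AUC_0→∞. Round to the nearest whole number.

AUC = 362 µg/L·hr

Trapezoidal AUC_0→11:
  [0→0.5]: (0.0+6.8)/2 × 0.5 = 1.7
  [0.5→2.5]: (6.8+21.4)/2 × 2 = 28.2
  [2.5→3.5]: (21.4+24.0)/2 × 1 = 22.7
  [3.5→5]: (24.0+24.8)/2 × 1.5 = 36.6
  [5→11]: (24.8+16.5)/2 × 6 = 123.9
  Sum = 213.1 µg/L·hr
k_e = ln2 / t½ = 0.693147 / 6.24 = 0.1111 hr^-1
Extrapolated tail: C_last / k_e = 16.5 / 0.1111 = 148.515
AUC_0→∞ = 213.1 + 148.515 = 361.615 µg/L·hr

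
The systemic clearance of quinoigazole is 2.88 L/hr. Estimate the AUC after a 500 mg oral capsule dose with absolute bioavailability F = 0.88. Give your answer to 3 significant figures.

AUC_0→∞ = F × Dose / CL
        = 0.88 × 500 / 2.88 = 152.778 mg/L·hr

AUC = 153 mg/L·hr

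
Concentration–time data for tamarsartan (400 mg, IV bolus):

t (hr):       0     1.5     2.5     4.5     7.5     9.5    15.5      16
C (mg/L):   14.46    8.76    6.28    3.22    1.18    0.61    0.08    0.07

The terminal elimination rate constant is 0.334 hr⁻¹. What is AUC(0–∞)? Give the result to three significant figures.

AUC = 45.1 mg/L·hr

Trapezoidal AUC_0→16:
  [0→1.5]: (14.46+8.76)/2 × 1.5 = 17.415
  [1.5→2.5]: (8.76+6.28)/2 × 1 = 7.52
  [2.5→4.5]: (6.28+3.22)/2 × 2 = 9.5
  [4.5→7.5]: (3.22+1.18)/2 × 3 = 6.6
  [7.5→9.5]: (1.18+0.61)/2 × 2 = 1.79
  [9.5→15.5]: (0.61+0.08)/2 × 6 = 2.07
  [15.5→16]: (0.08+0.07)/2 × 0.5 = 0.0375
  Sum = 44.9325 mg/L·hr
Extrapolated tail: C_last / k_e = 0.07 / 0.334 = 0.210
AUC_0→∞ = 44.9325 + 0.210 = 45.1425 mg/L·hr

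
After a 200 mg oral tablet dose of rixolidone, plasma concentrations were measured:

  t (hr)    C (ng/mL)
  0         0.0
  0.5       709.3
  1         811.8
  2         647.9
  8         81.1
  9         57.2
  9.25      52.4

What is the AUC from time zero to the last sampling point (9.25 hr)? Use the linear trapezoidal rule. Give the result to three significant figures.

Trapezoidal AUC_0→9.25:
  [0→0.5]: (0.0+709.3)/2 × 0.5 = 177.325
  [0.5→1]: (709.3+811.8)/2 × 0.5 = 380.275
  [1→2]: (811.8+647.9)/2 × 1 = 729.85
  [2→8]: (647.9+81.1)/2 × 6 = 2187.0
  [8→9]: (81.1+57.2)/2 × 1 = 69.15
  [9→9.25]: (57.2+52.4)/2 × 0.25 = 13.7
  Sum = 3557.3 ng/mL·hr

AUC = 3560 ng/mL·hr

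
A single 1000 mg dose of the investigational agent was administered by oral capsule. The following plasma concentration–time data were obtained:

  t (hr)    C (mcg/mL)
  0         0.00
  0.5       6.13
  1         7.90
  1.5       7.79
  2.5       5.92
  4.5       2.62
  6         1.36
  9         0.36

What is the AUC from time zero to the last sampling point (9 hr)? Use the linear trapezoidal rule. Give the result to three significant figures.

AUC = 29.9 mcg/mL·hr

Trapezoidal AUC_0→9:
  [0→0.5]: (0.00+6.13)/2 × 0.5 = 1.5325
  [0.5→1]: (6.13+7.90)/2 × 0.5 = 3.5075
  [1→1.5]: (7.90+7.79)/2 × 0.5 = 3.9225
  [1.5→2.5]: (7.79+5.92)/2 × 1 = 6.855
  [2.5→4.5]: (5.92+2.62)/2 × 2 = 8.54
  [4.5→6]: (2.62+1.36)/2 × 1.5 = 2.985
  [6→9]: (1.36+0.36)/2 × 3 = 2.58
  Sum = 29.9225 mcg/mL·hr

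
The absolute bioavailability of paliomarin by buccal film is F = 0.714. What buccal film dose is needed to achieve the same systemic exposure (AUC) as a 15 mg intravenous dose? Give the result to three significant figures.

For equal systemic exposure: F × D_ev = D_iv
D_ev = D_iv / F = 15 / 0.714 = 21.0084 mg

D_buccal = 21.0 mg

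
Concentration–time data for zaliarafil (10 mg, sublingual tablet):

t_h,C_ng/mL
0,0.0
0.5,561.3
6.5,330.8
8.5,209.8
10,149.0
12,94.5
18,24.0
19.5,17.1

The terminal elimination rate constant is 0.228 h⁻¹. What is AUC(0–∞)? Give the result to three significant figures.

AUC = 4330 ng/mL·h

Trapezoidal AUC_0→19.5:
  [0→0.5]: (0.0+561.3)/2 × 0.5 = 140.325
  [0.5→6.5]: (561.3+330.8)/2 × 6 = 2676.3
  [6.5→8.5]: (330.8+209.8)/2 × 2 = 540.6
  [8.5→10]: (209.8+149.0)/2 × 1.5 = 269.1
  [10→12]: (149.0+94.5)/2 × 2 = 243.5
  [12→18]: (94.5+24.0)/2 × 6 = 355.5
  [18→19.5]: (24.0+17.1)/2 × 1.5 = 30.825
  Sum = 4256.15 ng/mL·h
Extrapolated tail: C_last / k_e = 17.1 / 0.228 = 75.000
AUC_0→∞ = 4256.15 + 75.000 = 4331.15 ng/mL·h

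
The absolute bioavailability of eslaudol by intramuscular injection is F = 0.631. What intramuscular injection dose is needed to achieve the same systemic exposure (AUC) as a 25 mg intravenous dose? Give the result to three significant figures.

For equal systemic exposure: F × D_ev = D_iv
D_ev = D_iv / F = 25 / 0.631 = 39.6197 mg

D_intramuscular = 39.6 mg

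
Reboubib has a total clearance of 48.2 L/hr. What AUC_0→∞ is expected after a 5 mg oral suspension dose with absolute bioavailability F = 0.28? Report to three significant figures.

AUC_0→∞ = F × Dose / CL
        = 0.28 × 5 / 48.2 = 0.0290456 mg/L·hr

AUC = 0.0290 mg/L·hr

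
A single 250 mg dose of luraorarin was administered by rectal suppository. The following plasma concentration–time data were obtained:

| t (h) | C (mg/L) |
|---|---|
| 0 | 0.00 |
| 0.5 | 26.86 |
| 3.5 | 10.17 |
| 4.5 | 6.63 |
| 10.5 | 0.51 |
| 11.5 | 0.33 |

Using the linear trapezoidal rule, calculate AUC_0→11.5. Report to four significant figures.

Trapezoidal AUC_0→11.5:
  [0→0.5]: (0.00+26.86)/2 × 0.5 = 6.715
  [0.5→3.5]: (26.86+10.17)/2 × 3 = 55.545
  [3.5→4.5]: (10.17+6.63)/2 × 1 = 8.4
  [4.5→10.5]: (6.63+0.51)/2 × 6 = 21.42
  [10.5→11.5]: (0.51+0.33)/2 × 1 = 0.42
  Sum = 92.5 mg/L·h

AUC = 92.50 mg/L·h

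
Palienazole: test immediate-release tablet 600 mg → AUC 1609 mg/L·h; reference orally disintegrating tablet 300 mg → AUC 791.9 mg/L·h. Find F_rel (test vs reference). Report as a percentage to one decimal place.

F_rel = (AUC_test/D_test) / (AUC_ref/D_ref)
      = (1609/600) / (791.9/300)
      = 2.68167 / 2.63967 = 1.0159 = 101.59%

F_rel = 101.6%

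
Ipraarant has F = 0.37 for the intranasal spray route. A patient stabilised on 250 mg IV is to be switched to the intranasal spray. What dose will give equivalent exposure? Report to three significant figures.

For equal systemic exposure: F × D_ev = D_iv
D_ev = D_iv / F = 250 / 0.37 = 675.676 mg

D_intranasal = 676 mg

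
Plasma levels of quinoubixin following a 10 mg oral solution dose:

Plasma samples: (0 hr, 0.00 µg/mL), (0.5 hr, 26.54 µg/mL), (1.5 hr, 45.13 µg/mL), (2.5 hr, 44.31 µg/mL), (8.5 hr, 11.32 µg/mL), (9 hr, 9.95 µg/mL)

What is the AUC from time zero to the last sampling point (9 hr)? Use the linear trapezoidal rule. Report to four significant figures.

Trapezoidal AUC_0→9:
  [0→0.5]: (0.00+26.54)/2 × 0.5 = 6.635
  [0.5→1.5]: (26.54+45.13)/2 × 1 = 35.835
  [1.5→2.5]: (45.13+44.31)/2 × 1 = 44.72
  [2.5→8.5]: (44.31+11.32)/2 × 6 = 166.89
  [8.5→9]: (11.32+9.95)/2 × 0.5 = 5.3175
  Sum = 259.3975 µg/mL·hr

AUC = 259.4 µg/mL·hr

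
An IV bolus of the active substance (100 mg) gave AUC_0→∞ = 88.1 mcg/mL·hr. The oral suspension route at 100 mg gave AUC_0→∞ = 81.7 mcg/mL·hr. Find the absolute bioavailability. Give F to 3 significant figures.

F = (AUC_ev / D_ev) / (AUC_iv / D_iv)
  = (81.7/100) / (88.1/100)
  = 0.817 / 0.881 = 0.9274

F = 0.927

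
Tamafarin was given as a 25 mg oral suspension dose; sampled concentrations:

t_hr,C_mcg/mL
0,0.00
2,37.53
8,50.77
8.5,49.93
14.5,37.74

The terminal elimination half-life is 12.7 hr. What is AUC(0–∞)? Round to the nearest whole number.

Trapezoidal AUC_0→14.5:
  [0→2]: (0.00+37.53)/2 × 2 = 37.53
  [2→8]: (37.53+50.77)/2 × 6 = 264.9
  [8→8.5]: (50.77+49.93)/2 × 0.5 = 25.175
  [8.5→14.5]: (49.93+37.74)/2 × 6 = 263.01
  Sum = 590.615 mcg/mL·hr
k_e = ln2 / t½ = 0.693147 / 12.7 = 0.0546 hr^-1
Extrapolated tail: C_last / k_e = 37.74 / 0.0546 = 691.209
AUC_0→∞ = 590.615 + 691.209 = 1281.824 mcg/mL·hr

AUC = 1282 mcg/mL·hr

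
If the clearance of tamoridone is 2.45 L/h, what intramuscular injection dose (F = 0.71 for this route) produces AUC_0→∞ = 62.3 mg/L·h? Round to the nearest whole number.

Dose = 215 mg

Dose = CL × AUC_0→∞ / F
     = 2.45 × 62.3 / 0.71 = 214.979 mg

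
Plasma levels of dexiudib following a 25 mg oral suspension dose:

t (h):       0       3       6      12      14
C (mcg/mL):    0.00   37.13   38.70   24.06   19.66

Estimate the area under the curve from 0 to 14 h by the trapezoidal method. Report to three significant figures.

AUC = 401 mcg/mL·h

Trapezoidal AUC_0→14:
  [0→3]: (0.00+37.13)/2 × 3 = 55.695
  [3→6]: (37.13+38.70)/2 × 3 = 113.745
  [6→12]: (38.70+24.06)/2 × 6 = 188.28
  [12→14]: (24.06+19.66)/2 × 2 = 43.72
  Sum = 401.44 mcg/mL·h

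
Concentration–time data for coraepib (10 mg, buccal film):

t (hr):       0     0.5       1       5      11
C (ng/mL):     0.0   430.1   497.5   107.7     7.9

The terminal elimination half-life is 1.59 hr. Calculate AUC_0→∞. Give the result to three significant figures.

Trapezoidal AUC_0→11:
  [0→0.5]: (0.0+430.1)/2 × 0.5 = 107.525
  [0.5→1]: (430.1+497.5)/2 × 0.5 = 231.9
  [1→5]: (497.5+107.7)/2 × 4 = 1210.4
  [5→11]: (107.7+7.9)/2 × 6 = 346.8
  Sum = 1896.625 ng/mL·hr
k_e = ln2 / t½ = 0.693147 / 1.59 = 0.4359 hr^-1
Extrapolated tail: C_last / k_e = 7.9 / 0.4359 = 18.123
AUC_0→∞ = 1896.625 + 18.123 = 1914.748 ng/mL·hr

AUC = 1910 ng/mL·hr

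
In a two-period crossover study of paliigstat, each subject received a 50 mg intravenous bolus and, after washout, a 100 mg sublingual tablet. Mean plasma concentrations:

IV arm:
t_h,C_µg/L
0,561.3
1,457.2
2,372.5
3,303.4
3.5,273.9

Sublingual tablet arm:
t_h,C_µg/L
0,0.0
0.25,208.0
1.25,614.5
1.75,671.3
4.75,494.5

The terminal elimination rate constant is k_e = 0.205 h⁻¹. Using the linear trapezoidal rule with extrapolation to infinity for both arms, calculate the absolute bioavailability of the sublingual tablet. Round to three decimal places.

Trapezoidal AUC_0→3.5 (IV):
  [0→1]: (561.3+457.2)/2 × 1 = 509.25
  [1→2]: (457.2+372.5)/2 × 1 = 414.85
  [2→3]: (372.5+303.4)/2 × 1 = 337.95
  [3→3.5]: (303.4+273.9)/2 × 0.5 = 144.325
  Sum = 1406.375 µg/L·h
IV tail: 273.9/0.205 = 1336.098; AUC_iv,0→∞ = 1406.375 + 1336.098 = 2742.473 µg/L·h
Trapezoidal AUC_0→4.75 (sublingual tablet):
  [0→0.25]: (0.0+208.0)/2 × 0.25 = 26.0
  [0.25→1.25]: (208.0+614.5)/2 × 1 = 411.25
  [1.25→1.75]: (614.5+671.3)/2 × 0.5 = 321.45
  [1.75→4.75]: (671.3+494.5)/2 × 3 = 1748.7
  Sum = 2507.4 µg/L·h
sublingual tablet tail: 494.5/0.205 = 2412.195; AUC_ev,0→∞ = 2507.4 + 2412.195 = 4919.595 µg/L·h
F = (AUC_ev/D_ev)/(AUC_iv/D_iv) = (4919.595/100)/(2742.473/50) = 49.19595/54.84946 = 0.8969

F = 0.897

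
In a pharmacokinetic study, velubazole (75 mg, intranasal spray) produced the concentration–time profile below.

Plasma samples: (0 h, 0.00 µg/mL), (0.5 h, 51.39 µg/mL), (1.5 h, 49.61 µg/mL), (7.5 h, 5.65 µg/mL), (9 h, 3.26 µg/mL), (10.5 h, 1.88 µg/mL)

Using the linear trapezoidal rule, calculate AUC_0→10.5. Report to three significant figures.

Trapezoidal AUC_0→10.5:
  [0→0.5]: (0.00+51.39)/2 × 0.5 = 12.8475
  [0.5→1.5]: (51.39+49.61)/2 × 1 = 50.5
  [1.5→7.5]: (49.61+5.65)/2 × 6 = 165.78
  [7.5→9]: (5.65+3.26)/2 × 1.5 = 6.6825
  [9→10.5]: (3.26+1.88)/2 × 1.5 = 3.855
  Sum = 239.665 µg/mL·h

AUC = 240 µg/mL·h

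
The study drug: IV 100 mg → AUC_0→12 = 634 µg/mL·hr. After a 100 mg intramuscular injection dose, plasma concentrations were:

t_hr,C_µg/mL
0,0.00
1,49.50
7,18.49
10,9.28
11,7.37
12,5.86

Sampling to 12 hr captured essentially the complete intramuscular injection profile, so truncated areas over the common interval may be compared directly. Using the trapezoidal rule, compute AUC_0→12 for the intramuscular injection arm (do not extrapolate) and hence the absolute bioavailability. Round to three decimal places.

F = 0.450

Trapezoidal AUC_0→12 (intramuscular injection):
  [0→1]: (0.00+49.50)/2 × 1 = 24.75
  [1→7]: (49.50+18.49)/2 × 6 = 203.97
  [7→10]: (18.49+9.28)/2 × 3 = 41.655
  [10→11]: (9.28+7.37)/2 × 1 = 8.325
  [11→12]: (7.37+5.86)/2 × 1 = 6.615
  Sum = 285.315 µg/mL·hr
F = (AUC_ev/D_ev)/(AUC_iv/D_iv) = (285.315/100)/(634/100) = 2.85315/6.34 = 0.4500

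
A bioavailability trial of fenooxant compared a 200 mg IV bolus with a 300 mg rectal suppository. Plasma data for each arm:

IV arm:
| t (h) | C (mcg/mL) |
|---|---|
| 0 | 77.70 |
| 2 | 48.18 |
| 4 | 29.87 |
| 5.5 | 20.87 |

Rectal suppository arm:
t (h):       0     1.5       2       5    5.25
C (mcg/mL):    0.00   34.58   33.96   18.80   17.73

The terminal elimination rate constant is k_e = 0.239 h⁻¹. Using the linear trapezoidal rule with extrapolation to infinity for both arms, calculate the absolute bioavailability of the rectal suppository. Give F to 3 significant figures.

F = 0.407

Trapezoidal AUC_0→5.5 (IV):
  [0→2]: (77.70+48.18)/2 × 2 = 125.88
  [2→4]: (48.18+29.87)/2 × 2 = 78.05
  [4→5.5]: (29.87+20.87)/2 × 1.5 = 38.055
  Sum = 241.985 mcg/mL·h
IV tail: 20.87/0.239 = 87.322; AUC_iv,0→∞ = 241.985 + 87.322 = 329.307 mcg/mL·h
Trapezoidal AUC_0→5.25 (rectal suppository):
  [0→1.5]: (0.00+34.58)/2 × 1.5 = 25.935
  [1.5→2]: (34.58+33.96)/2 × 0.5 = 17.135
  [2→5]: (33.96+18.80)/2 × 3 = 79.14
  [5→5.25]: (18.80+17.73)/2 × 0.25 = 4.56625
  Sum = 126.77625 mcg/mL·h
rectal suppository tail: 17.73/0.239 = 74.184; AUC_ev,0→∞ = 126.77625 + 74.184 = 200.96025 mcg/mL·h
F = (AUC_ev/D_ev)/(AUC_iv/D_iv) = (200.96025/300)/(329.307/200) = 0.6698675/1.646535 = 0.4068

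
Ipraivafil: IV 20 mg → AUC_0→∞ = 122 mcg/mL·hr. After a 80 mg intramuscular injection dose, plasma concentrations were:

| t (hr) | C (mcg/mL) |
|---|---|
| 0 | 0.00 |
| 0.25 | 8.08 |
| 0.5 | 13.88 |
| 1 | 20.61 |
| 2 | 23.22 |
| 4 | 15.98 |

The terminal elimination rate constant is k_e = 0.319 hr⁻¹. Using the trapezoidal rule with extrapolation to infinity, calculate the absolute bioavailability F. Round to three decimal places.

F = 0.253

Trapezoidal AUC_0→4 (intramuscular injection):
  [0→0.25]: (0.00+8.08)/2 × 0.25 = 1.01
  [0.25→0.5]: (8.08+13.88)/2 × 0.25 = 2.745
  [0.5→1]: (13.88+20.61)/2 × 0.5 = 8.6225
  [1→2]: (20.61+23.22)/2 × 1 = 21.915
  [2→4]: (23.22+15.98)/2 × 2 = 39.2
  Sum = 73.4925 mcg/mL·hr
Tail: C_last/k_e = 15.98/0.319 = 50.094
AUC_0→∞ (intramuscular injection) = 73.4925 + 50.094 = 123.5865 mcg/mL·hr
F = (AUC_ev/D_ev)/(AUC_iv/D_iv) = (123.5865/80)/(122/20) = 1.54483/6.1 = 0.2533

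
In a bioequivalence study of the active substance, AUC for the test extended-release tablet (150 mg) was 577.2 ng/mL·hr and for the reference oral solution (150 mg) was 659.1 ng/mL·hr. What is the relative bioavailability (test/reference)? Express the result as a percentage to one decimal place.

F_rel = (AUC_test/D_test) / (AUC_ref/D_ref)
      = (577.2/150) / (659.1/150)
      = 3.848 / 4.394 = 0.8757 = 87.57%

F_rel = 87.6%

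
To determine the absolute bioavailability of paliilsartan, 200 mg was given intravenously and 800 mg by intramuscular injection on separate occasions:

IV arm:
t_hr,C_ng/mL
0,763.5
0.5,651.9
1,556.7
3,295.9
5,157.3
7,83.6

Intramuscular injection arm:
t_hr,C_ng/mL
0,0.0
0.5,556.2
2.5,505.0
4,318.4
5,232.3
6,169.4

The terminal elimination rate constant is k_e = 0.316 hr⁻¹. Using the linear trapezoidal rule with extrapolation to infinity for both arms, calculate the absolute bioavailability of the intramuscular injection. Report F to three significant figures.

F = 0.287

Trapezoidal AUC_0→7 (IV):
  [0→0.5]: (763.5+651.9)/2 × 0.5 = 353.85
  [0.5→1]: (651.9+556.7)/2 × 0.5 = 302.15
  [1→3]: (556.7+295.9)/2 × 2 = 852.6
  [3→5]: (295.9+157.3)/2 × 2 = 453.2
  [5→7]: (157.3+83.6)/2 × 2 = 240.9
  Sum = 2202.7 ng/mL·hr
IV tail: 83.6/0.316 = 264.557; AUC_iv,0→∞ = 2202.7 + 264.557 = 2467.257 ng/mL·hr
Trapezoidal AUC_0→6 (intramuscular injection):
  [0→0.5]: (0.0+556.2)/2 × 0.5 = 139.05
  [0.5→2.5]: (556.2+505.0)/2 × 2 = 1061.2
  [2.5→4]: (505.0+318.4)/2 × 1.5 = 617.55
  [4→5]: (318.4+232.3)/2 × 1 = 275.35
  [5→6]: (232.3+169.4)/2 × 1 = 200.85
  Sum = 2294.0 ng/mL·hr
intramuscular injection tail: 169.4/0.316 = 536.076; AUC_ev,0→∞ = 2294.0 + 536.076 = 2830.076 ng/mL·hr
F = (AUC_ev/D_ev)/(AUC_iv/D_iv) = (2830.076/800)/(2467.257/200) = 3.537595/12.336285 = 0.2868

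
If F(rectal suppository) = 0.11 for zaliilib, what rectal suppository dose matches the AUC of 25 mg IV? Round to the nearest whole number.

D_rectal = 227 mg

For equal systemic exposure: F × D_ev = D_iv
D_ev = D_iv / F = 25 / 0.11 = 227.273 mg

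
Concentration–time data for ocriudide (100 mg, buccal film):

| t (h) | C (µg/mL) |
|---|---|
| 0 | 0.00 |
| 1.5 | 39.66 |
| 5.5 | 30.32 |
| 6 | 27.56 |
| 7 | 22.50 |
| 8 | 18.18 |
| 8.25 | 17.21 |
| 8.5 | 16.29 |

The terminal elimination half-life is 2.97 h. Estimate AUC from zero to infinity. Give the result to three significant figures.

Trapezoidal AUC_0→8.5:
  [0→1.5]: (0.00+39.66)/2 × 1.5 = 29.745
  [1.5→5.5]: (39.66+30.32)/2 × 4 = 139.96
  [5.5→6]: (30.32+27.56)/2 × 0.5 = 14.47
  [6→7]: (27.56+22.50)/2 × 1 = 25.03
  [7→8]: (22.50+18.18)/2 × 1 = 20.34
  [8→8.25]: (18.18+17.21)/2 × 0.25 = 4.42375
  [8.25→8.5]: (17.21+16.29)/2 × 0.25 = 4.1875
  Sum = 238.15625 µg/mL·h
k_e = ln2 / t½ = 0.693147 / 2.97 = 0.2334 h^-1
Extrapolated tail: C_last / k_e = 16.29 / 0.2334 = 69.794
AUC_0→∞ = 238.15625 + 69.794 = 307.95025 µg/mL·h

AUC = 308 µg/mL·h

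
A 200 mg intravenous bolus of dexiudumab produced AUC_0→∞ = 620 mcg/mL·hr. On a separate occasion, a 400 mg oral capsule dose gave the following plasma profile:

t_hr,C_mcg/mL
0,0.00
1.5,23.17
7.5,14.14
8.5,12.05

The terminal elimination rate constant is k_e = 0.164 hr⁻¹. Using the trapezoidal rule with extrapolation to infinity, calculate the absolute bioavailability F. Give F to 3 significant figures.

Trapezoidal AUC_0→8.5 (oral capsule):
  [0→1.5]: (0.00+23.17)/2 × 1.5 = 17.3775
  [1.5→7.5]: (23.17+14.14)/2 × 6 = 111.93
  [7.5→8.5]: (14.14+12.05)/2 × 1 = 13.095
  Sum = 142.4025 mcg/mL·hr
Tail: C_last/k_e = 12.05/0.164 = 73.476
AUC_0→∞ (oral capsule) = 142.4025 + 73.476 = 215.8785 mcg/mL·hr
F = (AUC_ev/D_ev)/(AUC_iv/D_iv) = (215.8785/400)/(620/200) = 0.53969625/3.1 = 0.1741

F = 0.174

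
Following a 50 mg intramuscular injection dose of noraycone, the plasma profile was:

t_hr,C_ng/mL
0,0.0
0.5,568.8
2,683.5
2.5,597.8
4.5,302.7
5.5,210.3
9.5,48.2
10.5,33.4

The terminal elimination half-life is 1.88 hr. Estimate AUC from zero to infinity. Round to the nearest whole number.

AUC = 3207 ng/mL·hr

Trapezoidal AUC_0→10.5:
  [0→0.5]: (0.0+568.8)/2 × 0.5 = 142.2
  [0.5→2]: (568.8+683.5)/2 × 1.5 = 939.225
  [2→2.5]: (683.5+597.8)/2 × 0.5 = 320.325
  [2.5→4.5]: (597.8+302.7)/2 × 2 = 900.5
  [4.5→5.5]: (302.7+210.3)/2 × 1 = 256.5
  [5.5→9.5]: (210.3+48.2)/2 × 4 = 517.0
  [9.5→10.5]: (48.2+33.4)/2 × 1 = 40.8
  Sum = 3116.55 ng/mL·hr
k_e = ln2 / t½ = 0.693147 / 1.88 = 0.3687 hr^-1
Extrapolated tail: C_last / k_e = 33.4 / 0.3687 = 90.589
AUC_0→∞ = 3116.55 + 90.589 = 3207.139 ng/mL·hr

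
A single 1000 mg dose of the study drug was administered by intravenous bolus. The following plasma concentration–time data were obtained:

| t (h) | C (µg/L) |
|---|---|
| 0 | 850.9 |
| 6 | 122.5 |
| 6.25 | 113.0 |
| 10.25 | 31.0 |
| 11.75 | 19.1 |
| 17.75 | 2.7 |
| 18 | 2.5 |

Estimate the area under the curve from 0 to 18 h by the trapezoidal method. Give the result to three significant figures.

AUC = 3340 µg/L·h

Trapezoidal AUC_0→18:
  [0→6]: (850.9+122.5)/2 × 6 = 2920.2
  [6→6.25]: (122.5+113.0)/2 × 0.25 = 29.4375
  [6.25→10.25]: (113.0+31.0)/2 × 4 = 288.0
  [10.25→11.75]: (31.0+19.1)/2 × 1.5 = 37.575
  [11.75→17.75]: (19.1+2.7)/2 × 6 = 65.4
  [17.75→18]: (2.7+2.5)/2 × 0.25 = 0.65
  Sum = 3341.2625 µg/L·h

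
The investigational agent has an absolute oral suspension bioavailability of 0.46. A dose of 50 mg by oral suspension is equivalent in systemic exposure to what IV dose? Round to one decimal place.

Systemic exposure from an extravascular dose = F × D_ev, so the equivalent IV dose is F × D_ev.
D_iv = F × D_ev = 0.46 × 50 = 23 mg

D_iv = 23.0 mg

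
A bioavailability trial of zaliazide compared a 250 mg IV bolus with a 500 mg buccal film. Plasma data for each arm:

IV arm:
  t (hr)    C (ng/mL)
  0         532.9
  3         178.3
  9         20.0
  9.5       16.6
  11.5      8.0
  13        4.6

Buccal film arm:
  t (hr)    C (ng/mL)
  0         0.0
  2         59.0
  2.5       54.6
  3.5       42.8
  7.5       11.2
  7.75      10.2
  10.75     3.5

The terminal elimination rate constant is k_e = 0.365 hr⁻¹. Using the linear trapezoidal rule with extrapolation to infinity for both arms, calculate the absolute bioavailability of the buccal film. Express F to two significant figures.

Trapezoidal AUC_0→13 (IV):
  [0→3]: (532.9+178.3)/2 × 3 = 1066.8
  [3→9]: (178.3+20.0)/2 × 6 = 594.9
  [9→9.5]: (20.0+16.6)/2 × 0.5 = 9.15
  [9.5→11.5]: (16.6+8.0)/2 × 2 = 24.6
  [11.5→13]: (8.0+4.6)/2 × 1.5 = 9.45
  Sum = 1704.9 ng/mL·hr
IV tail: 4.6/0.365 = 12.603; AUC_iv,0→∞ = 1704.9 + 12.603 = 1717.503 ng/mL·hr
Trapezoidal AUC_0→10.75 (buccal film):
  [0→2]: (0.0+59.0)/2 × 2 = 59.0
  [2→2.5]: (59.0+54.6)/2 × 0.5 = 28.4
  [2.5→3.5]: (54.6+42.8)/2 × 1 = 48.7
  [3.5→7.5]: (42.8+11.2)/2 × 4 = 108.0
  [7.5→7.75]: (11.2+10.2)/2 × 0.25 = 2.675
  [7.75→10.75]: (10.2+3.5)/2 × 3 = 20.55
  Sum = 267.325 ng/mL·hr
buccal film tail: 3.5/0.365 = 9.589; AUC_ev,0→∞ = 267.325 + 9.589 = 276.914 ng/mL·hr
F = (AUC_ev/D_ev)/(AUC_iv/D_iv) = (276.914/500)/(1717.503/250) = 0.553828/6.870012 = 0.0806

F = 0.081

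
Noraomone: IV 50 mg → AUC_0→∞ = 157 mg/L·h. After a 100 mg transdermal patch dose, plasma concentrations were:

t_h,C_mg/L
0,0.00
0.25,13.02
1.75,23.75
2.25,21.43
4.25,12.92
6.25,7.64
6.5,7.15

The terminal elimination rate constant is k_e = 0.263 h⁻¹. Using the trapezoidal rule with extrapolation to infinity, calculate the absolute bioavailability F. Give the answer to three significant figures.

F = 0.396

Trapezoidal AUC_0→6.5 (transdermal patch):
  [0→0.25]: (0.00+13.02)/2 × 0.25 = 1.6275
  [0.25→1.75]: (13.02+23.75)/2 × 1.5 = 27.5775
  [1.75→2.25]: (23.75+21.43)/2 × 0.5 = 11.295
  [2.25→4.25]: (21.43+12.92)/2 × 2 = 34.35
  [4.25→6.25]: (12.92+7.64)/2 × 2 = 20.56
  [6.25→6.5]: (7.64+7.15)/2 × 0.25 = 1.84875
  Sum = 97.25875 mg/L·h
Tail: C_last/k_e = 7.15/0.263 = 27.186
AUC_0→∞ (transdermal patch) = 97.25875 + 27.186 = 124.44475 mg/L·h
F = (AUC_ev/D_ev)/(AUC_iv/D_iv) = (124.44475/100)/(157/50) = 1.2444475/3.14 = 0.3963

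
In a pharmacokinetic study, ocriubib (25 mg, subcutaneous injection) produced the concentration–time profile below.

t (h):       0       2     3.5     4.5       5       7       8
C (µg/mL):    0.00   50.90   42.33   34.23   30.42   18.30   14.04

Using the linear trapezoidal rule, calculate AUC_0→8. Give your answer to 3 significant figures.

AUC = 240 µg/mL·h

Trapezoidal AUC_0→8:
  [0→2]: (0.00+50.90)/2 × 2 = 50.9
  [2→3.5]: (50.90+42.33)/2 × 1.5 = 69.9225
  [3.5→4.5]: (42.33+34.23)/2 × 1 = 38.28
  [4.5→5]: (34.23+30.42)/2 × 0.5 = 16.1625
  [5→7]: (30.42+18.30)/2 × 2 = 48.72
  [7→8]: (18.30+14.04)/2 × 1 = 16.17
  Sum = 240.155 µg/mL·h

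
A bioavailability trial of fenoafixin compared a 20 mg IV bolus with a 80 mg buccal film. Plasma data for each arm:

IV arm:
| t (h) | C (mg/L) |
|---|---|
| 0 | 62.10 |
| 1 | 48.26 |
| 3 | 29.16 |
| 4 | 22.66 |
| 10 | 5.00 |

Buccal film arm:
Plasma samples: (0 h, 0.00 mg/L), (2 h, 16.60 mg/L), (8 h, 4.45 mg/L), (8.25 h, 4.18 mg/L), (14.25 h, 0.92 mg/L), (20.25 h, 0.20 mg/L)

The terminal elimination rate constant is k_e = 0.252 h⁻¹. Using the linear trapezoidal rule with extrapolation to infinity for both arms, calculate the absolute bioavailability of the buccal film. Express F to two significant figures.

F = 0.096

Trapezoidal AUC_0→10 (IV):
  [0→1]: (62.10+48.26)/2 × 1 = 55.18
  [1→3]: (48.26+29.16)/2 × 2 = 77.42
  [3→4]: (29.16+22.66)/2 × 1 = 25.91
  [4→10]: (22.66+5.00)/2 × 6 = 82.98
  Sum = 241.49 mg/L·h
IV tail: 5.00/0.252 = 19.841; AUC_iv,0→∞ = 241.49 + 19.841 = 261.331 mg/L·h
Trapezoidal AUC_0→20.25 (buccal film):
  [0→2]: (0.00+16.60)/2 × 2 = 16.6
  [2→8]: (16.60+4.45)/2 × 6 = 63.15
  [8→8.25]: (4.45+4.18)/2 × 0.25 = 1.07875
  [8.25→14.25]: (4.18+0.92)/2 × 6 = 15.3
  [14.25→20.25]: (0.92+0.20)/2 × 6 = 3.36
  Sum = 99.48875 mg/L·h
buccal film tail: 0.20/0.252 = 0.794; AUC_ev,0→∞ = 99.48875 + 0.794 = 100.28275 mg/L·h
F = (AUC_ev/D_ev)/(AUC_iv/D_iv) = (100.28275/80)/(261.331/20) = 1.25353/13.06655 = 0.0959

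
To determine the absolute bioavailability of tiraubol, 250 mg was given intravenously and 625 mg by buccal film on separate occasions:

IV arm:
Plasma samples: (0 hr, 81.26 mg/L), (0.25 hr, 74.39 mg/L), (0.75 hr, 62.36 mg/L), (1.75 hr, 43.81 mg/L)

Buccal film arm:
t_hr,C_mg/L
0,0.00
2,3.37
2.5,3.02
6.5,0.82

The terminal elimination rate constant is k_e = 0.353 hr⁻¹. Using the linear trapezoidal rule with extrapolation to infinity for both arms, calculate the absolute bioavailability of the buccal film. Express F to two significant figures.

F = 0.026

Trapezoidal AUC_0→1.75 (IV):
  [0→0.25]: (81.26+74.39)/2 × 0.25 = 19.45625
  [0.25→0.75]: (74.39+62.36)/2 × 0.5 = 34.1875
  [0.75→1.75]: (62.36+43.81)/2 × 1 = 53.085
  Sum = 106.72875 mg/L·hr
IV tail: 43.81/0.353 = 124.108; AUC_iv,0→∞ = 106.72875 + 124.108 = 230.83675 mg/L·hr
Trapezoidal AUC_0→6.5 (buccal film):
  [0→2]: (0.00+3.37)/2 × 2 = 3.37
  [2→2.5]: (3.37+3.02)/2 × 0.5 = 1.5975
  [2.5→6.5]: (3.02+0.82)/2 × 4 = 7.68
  Sum = 12.6475 mg/L·hr
buccal film tail: 0.82/0.353 = 2.323; AUC_ev,0→∞ = 12.6475 + 2.323 = 14.9705 mg/L·hr
F = (AUC_ev/D_ev)/(AUC_iv/D_iv) = (14.9705/625)/(230.83675/250) = 0.0239528/0.923347 = 0.0259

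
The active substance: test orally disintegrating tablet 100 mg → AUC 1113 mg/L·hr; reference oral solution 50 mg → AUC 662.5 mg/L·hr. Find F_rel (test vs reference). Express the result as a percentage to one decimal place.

F_rel = (AUC_test/D_test) / (AUC_ref/D_ref)
      = (1113/100) / (662.5/50)
      = 11.13 / 13.25 = 0.8400 = 84.00%

F_rel = 84.0%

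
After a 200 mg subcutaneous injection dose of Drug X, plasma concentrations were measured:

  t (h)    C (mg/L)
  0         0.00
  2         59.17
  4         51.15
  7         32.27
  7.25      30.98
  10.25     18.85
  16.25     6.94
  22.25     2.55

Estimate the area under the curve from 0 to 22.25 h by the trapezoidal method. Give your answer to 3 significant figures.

Trapezoidal AUC_0→22.25:
  [0→2]: (0.00+59.17)/2 × 2 = 59.17
  [2→4]: (59.17+51.15)/2 × 2 = 110.32
  [4→7]: (51.15+32.27)/2 × 3 = 125.13
  [7→7.25]: (32.27+30.98)/2 × 0.25 = 7.90625
  [7.25→10.25]: (30.98+18.85)/2 × 3 = 74.745
  [10.25→16.25]: (18.85+6.94)/2 × 6 = 77.37
  [16.25→22.25]: (6.94+2.55)/2 × 6 = 28.47
  Sum = 483.11125 mg/L·h

AUC = 483 mg/L·h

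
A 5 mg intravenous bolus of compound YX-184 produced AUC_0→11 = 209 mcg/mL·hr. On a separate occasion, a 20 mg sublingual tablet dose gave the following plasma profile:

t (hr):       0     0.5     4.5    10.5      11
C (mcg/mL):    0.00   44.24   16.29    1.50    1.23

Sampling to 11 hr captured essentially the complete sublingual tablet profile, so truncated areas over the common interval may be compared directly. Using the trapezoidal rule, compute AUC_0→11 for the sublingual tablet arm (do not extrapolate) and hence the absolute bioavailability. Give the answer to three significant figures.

F = 0.223

Trapezoidal AUC_0→11 (sublingual tablet):
  [0→0.5]: (0.00+44.24)/2 × 0.5 = 11.06
  [0.5→4.5]: (44.24+16.29)/2 × 4 = 121.06
  [4.5→10.5]: (16.29+1.50)/2 × 6 = 53.37
  [10.5→11]: (1.50+1.23)/2 × 0.5 = 0.6825
  Sum = 186.1725 mcg/mL·hr
F = (AUC_ev/D_ev)/(AUC_iv/D_iv) = (186.1725/20)/(209/5) = 9.308625/41.8 = 0.2227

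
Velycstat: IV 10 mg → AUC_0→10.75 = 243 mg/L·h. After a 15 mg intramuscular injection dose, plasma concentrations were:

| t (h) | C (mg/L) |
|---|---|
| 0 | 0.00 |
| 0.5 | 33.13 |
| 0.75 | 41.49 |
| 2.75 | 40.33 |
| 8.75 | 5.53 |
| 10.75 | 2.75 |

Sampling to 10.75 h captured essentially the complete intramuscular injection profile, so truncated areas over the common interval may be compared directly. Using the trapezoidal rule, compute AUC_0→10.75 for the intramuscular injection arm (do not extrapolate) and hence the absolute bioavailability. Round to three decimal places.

Trapezoidal AUC_0→10.75 (intramuscular injection):
  [0→0.5]: (0.00+33.13)/2 × 0.5 = 8.2825
  [0.5→0.75]: (33.13+41.49)/2 × 0.25 = 9.3275
  [0.75→2.75]: (41.49+40.33)/2 × 2 = 81.82
  [2.75→8.75]: (40.33+5.53)/2 × 6 = 137.58
  [8.75→10.75]: (5.53+2.75)/2 × 2 = 8.28
  Sum = 245.29 mg/L·h
F = (AUC_ev/D_ev)/(AUC_iv/D_iv) = (245.29/15)/(243/10) = 16.3527/24.3 = 0.6730

F = 0.673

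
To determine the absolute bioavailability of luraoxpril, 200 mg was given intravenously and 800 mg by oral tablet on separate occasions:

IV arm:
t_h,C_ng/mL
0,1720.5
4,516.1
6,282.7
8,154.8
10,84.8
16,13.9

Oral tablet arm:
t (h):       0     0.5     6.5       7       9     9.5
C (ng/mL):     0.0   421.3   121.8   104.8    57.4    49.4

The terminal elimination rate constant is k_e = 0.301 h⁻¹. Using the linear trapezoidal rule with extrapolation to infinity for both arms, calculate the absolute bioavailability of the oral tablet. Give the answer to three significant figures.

Trapezoidal AUC_0→16 (IV):
  [0→4]: (1720.5+516.1)/2 × 4 = 4473.2
  [4→6]: (516.1+282.7)/2 × 2 = 798.8
  [6→8]: (282.7+154.8)/2 × 2 = 437.5
  [8→10]: (154.8+84.8)/2 × 2 = 239.6
  [10→16]: (84.8+13.9)/2 × 6 = 296.1
  Sum = 6245.2 ng/mL·h
IV tail: 13.9/0.301 = 46.179; AUC_iv,0→∞ = 6245.2 + 46.179 = 6291.379 ng/mL·h
Trapezoidal AUC_0→9.5 (oral tablet):
  [0→0.5]: (0.0+421.3)/2 × 0.5 = 105.325
  [0.5→6.5]: (421.3+121.8)/2 × 6 = 1629.3
  [6.5→7]: (121.8+104.8)/2 × 0.5 = 56.65
  [7→9]: (104.8+57.4)/2 × 2 = 162.2
  [9→9.5]: (57.4+49.4)/2 × 0.5 = 26.7
  Sum = 1980.175 ng/mL·h
oral tablet tail: 49.4/0.301 = 164.120; AUC_ev,0→∞ = 1980.175 + 164.120 = 2144.295 ng/mL·h
F = (AUC_ev/D_ev)/(AUC_iv/D_iv) = (2144.295/800)/(6291.379/200) = 2.68037/31.456895 = 0.0852

F = 0.0852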